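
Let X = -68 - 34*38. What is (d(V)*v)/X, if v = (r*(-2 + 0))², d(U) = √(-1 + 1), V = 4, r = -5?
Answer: 0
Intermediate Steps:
d(U) = 0 (d(U) = √0 = 0)
X = -1360 (X = -68 - 1292 = -1360)
v = 100 (v = (-5*(-2 + 0))² = (-5*(-2))² = 10² = 100)
(d(V)*v)/X = (0*100)/(-1360) = 0*(-1/1360) = 0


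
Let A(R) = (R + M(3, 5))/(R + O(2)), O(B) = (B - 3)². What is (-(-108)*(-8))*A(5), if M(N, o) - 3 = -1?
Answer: -1008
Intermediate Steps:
M(N, o) = 2 (M(N, o) = 3 - 1 = 2)
O(B) = (-3 + B)²
A(R) = (2 + R)/(1 + R) (A(R) = (R + 2)/(R + (-3 + 2)²) = (2 + R)/(R + (-1)²) = (2 + R)/(R + 1) = (2 + R)/(1 + R))
(-(-108)*(-8))*A(5) = (-(-108)*(-8))*((2 + 5)/(1 + 5)) = (-18*48)*(7/6) = -144*7 = -864*7/6 = -1008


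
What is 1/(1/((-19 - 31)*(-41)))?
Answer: 2050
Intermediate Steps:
1/(1/((-19 - 31)*(-41))) = 1/(1/(-50*(-41))) = 1/(1/2050) = 2050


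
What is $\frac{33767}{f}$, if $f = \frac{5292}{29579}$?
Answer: $\frac{998794093}{5292} \approx 1.8874 \cdot 10^{5}$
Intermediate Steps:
$f = \frac{5292}{29579}$ ($f = 5292 \cdot \frac{1}{29579} = \frac{5292}{29579} \approx 0.17891$)
$\frac{33767}{f} = \frac{33767}{\frac{5292}{29579}} = 33767 \cdot \frac{29579}{5292} = \frac{998794093}{5292}$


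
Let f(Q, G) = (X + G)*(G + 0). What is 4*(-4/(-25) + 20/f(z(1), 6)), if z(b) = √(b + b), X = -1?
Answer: 248/75 ≈ 3.3067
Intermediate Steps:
z(b) = √2*√b (z(b) = √(2*b) = √2*√b)
f(Q, G) = G*(-1 + G) (f(Q, G) = (-1 + G)*(G + 0) = (-1 + G)*G = G*(-1 + G))
4*(-4/(-25) + 20/f(z(1), 6)) = 4*(-4/(-25) + 20/((6*(-1 + 6)))) = 4*(-4*(-1/25) + 20/((6*5))) = 4*(4/25 + 20/30) = 4*(4/25 + 20*(1/30)) = 4*(4/25 + ⅔) = 4*(62/75) = 248/75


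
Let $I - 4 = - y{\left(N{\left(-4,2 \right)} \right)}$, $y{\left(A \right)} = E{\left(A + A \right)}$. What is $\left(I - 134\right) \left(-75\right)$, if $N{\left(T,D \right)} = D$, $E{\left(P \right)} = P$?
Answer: $10050$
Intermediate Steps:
$y{\left(A \right)} = 2 A$ ($y{\left(A \right)} = A + A = 2 A$)
$I = 0$ ($I = 4 - 2 \cdot 2 = 4 - 4 = 0$)
$\left(I - 134\right) \left(-75\right) = \left(0 - 134\right) \left(-75\right) = \left(-134\right) \left(-75\right) = 10050$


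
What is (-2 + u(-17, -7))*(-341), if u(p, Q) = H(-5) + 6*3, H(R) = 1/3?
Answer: -16709/3 ≈ -5569.7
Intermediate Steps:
H(R) = ⅓
u(p, Q) = 55/3 (u(p, Q) = ⅓ + 6*3 = ⅓ + 18 = 55/3)
(-2 + u(-17, -7))*(-341) = (-2 + 55/3)*(-341) = (49/3)*(-341) = -16709/3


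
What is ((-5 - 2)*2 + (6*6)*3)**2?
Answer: 8836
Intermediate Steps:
((-5 - 2)*2 + (6*6)*3)**2 = (-7*2 + 36*3)**2 = (-14 + 108)**2 = 94**2 = 8836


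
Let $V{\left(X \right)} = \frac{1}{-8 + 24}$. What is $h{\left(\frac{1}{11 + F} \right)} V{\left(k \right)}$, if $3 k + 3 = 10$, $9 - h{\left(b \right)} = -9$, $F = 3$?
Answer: $\frac{9}{8} \approx 1.125$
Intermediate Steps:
$h{\left(b \right)} = 18$ ($h{\left(b \right)} = 9 - -9 = 9 + 9 = 18$)
$k = \frac{7}{3}$ ($k = -1 + \frac{1}{3} \cdot 10 = -1 + \frac{10}{3} = \frac{7}{3} \approx 2.3333$)
$V{\left(X \right)} = \frac{1}{16}$
$h{\left(\frac{1}{11 + F} \right)} V{\left(k \right)} = 18 \cdot \frac{1}{16} = \frac{9}{8}$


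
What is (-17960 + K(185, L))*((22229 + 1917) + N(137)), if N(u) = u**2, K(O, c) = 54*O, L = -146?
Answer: -342032550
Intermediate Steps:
(-17960 + K(185, L))*((22229 + 1917) + N(137)) = (-17960 + 54*185)*((22229 + 1917) + 137**2) = (-17960 + 9990)*(24146 + 18769) = -7970*42915 = -342032550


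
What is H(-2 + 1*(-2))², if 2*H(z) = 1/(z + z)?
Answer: 1/256 ≈ 0.0039063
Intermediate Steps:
H(z) = 1/(4*z) (H(z) = 1/(2*(z + z)) = 1/(2*((2*z))) = (1/(2*z))/2 = 1/(4*z))
H(-2 + 1*(-2))² = (1/(4*(-2 + 1*(-2))))² = (1/(4*(-2 - 2)))² = ((¼)/(-4))² = ((¼)*(-¼))² = (-1/16)² = 1/256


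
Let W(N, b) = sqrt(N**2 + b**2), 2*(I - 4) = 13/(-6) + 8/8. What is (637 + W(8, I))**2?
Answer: (7644 + sqrt(10897))**2/144 ≈ 4.1693e+5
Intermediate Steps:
I = 41/12 (I = 4 + (13/(-6) + 8/8)/2 = 4 + (13*(-1/6) + 8*(1/8))/2 = 4 + (-13/6 + 1)/2 = 4 + (1/2)*(-7/6) = 4 - 7/12 = 41/12 ≈ 3.4167)
(637 + W(8, I))**2 = (637 + sqrt(8**2 + (41/12)**2))**2 = (637 + sqrt(64 + 1681/144))**2 = (637 + sqrt(10897/144))**2 = (637 + sqrt(10897)/12)**2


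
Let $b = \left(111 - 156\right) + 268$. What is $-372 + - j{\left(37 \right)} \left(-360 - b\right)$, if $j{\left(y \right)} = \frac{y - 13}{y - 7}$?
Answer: $\frac{472}{5} \approx 94.4$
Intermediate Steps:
$b = 223$ ($b = -45 + 268 = 223$)
$j{\left(y \right)} = \frac{-13 + y}{-7 + y}$
$-372 + - j{\left(37 \right)} \left(-360 - b\right) = -372 + - \frac{-13 + 37}{-7 + 37} \left(-360 - 223\right) = -372 + - \frac{24}{30} \left(-360 - 223\right) = -372 + - \frac{24}{30} \left(-583\right) = -372 + \left(-1\right) \frac{4}{5} \left(-583\right) = -372 - - \frac{2332}{5} = -372 + \frac{2332}{5} = \frac{472}{5}$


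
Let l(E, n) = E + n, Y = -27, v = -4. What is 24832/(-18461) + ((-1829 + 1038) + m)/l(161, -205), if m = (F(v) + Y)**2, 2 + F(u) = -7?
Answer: -10415413/812284 ≈ -12.822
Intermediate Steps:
F(u) = -9 (F(u) = -2 - 7 = -9)
m = 1296 (m = (-9 - 27)**2 = (-36)**2 = 1296)
24832/(-18461) + ((-1829 + 1038) + m)/l(161, -205) = 24832/(-18461) + ((-1829 + 1038) + 1296)/(161 - 205) = 24832*(-1/18461) + (-791 + 1296)/(-44) = -24832/18461 + 505*(-1/44) = -24832/18461 - 505/44 = -10415413/812284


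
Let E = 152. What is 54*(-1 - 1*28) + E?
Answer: -1414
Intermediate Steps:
54*(-1 - 1*28) + E = 54*(-1 - 1*28) + 152 = 54*(-1 - 28) + 152 = 54*(-29) + 152 = -1566 + 152 = -1414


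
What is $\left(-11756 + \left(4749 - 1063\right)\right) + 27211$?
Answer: $19141$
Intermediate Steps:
$\left(-11756 + \left(4749 - 1063\right)\right) + 27211 = \left(-11756 + 3686\right) + 27211 = -8070 + 27211 = 19141$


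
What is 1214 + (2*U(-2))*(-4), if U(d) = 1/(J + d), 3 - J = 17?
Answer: 2429/2 ≈ 1214.5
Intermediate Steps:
J = -14 (J = 3 - 1*17 = 3 - 17 = -14)
U(d) = 1/(-14 + d)
1214 + (2*U(-2))*(-4) = 1214 + (2/(-14 - 2))*(-4) = 1214 + (2/(-16))*(-4) = 1214 + (2*(-1/16))*(-4) = 1214 - 1/8*(-4) = 1214 + 1/2 = 2429/2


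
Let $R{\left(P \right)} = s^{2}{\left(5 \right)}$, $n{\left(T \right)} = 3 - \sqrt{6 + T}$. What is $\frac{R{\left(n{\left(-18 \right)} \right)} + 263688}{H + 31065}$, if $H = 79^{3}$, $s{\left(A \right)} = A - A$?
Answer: $\frac{32961}{65513} \approx 0.50312$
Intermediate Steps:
$s{\left(A \right)} = 0$
$R{\left(P \right)} = 0$ ($R{\left(P \right)} = 0^{2} = 0$)
$H = 493039$
$\frac{R{\left(n{\left(-18 \right)} \right)} + 263688}{H + 31065} = \frac{0 + 263688}{493039 + 31065} = \frac{263688}{524104} = 263688 \cdot \frac{1}{524104} = \frac{32961}{65513}$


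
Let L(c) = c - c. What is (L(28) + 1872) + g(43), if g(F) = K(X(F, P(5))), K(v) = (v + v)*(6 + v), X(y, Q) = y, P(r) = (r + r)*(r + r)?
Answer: 6086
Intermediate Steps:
P(r) = 4*r² (P(r) = (2*r)*(2*r) = 4*r²)
K(v) = 2*v*(6 + v) (K(v) = (2*v)*(6 + v) = 2*v*(6 + v))
L(c) = 0
g(F) = 2*F*(6 + F)
(L(28) + 1872) + g(43) = (0 + 1872) + 2*43*(6 + 43) = 1872 + 2*43*49 = 1872 + 4214 = 6086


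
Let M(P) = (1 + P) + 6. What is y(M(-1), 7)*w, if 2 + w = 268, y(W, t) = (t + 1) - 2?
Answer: 1596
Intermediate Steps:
M(P) = 7 + P
y(W, t) = -1 + t (y(W, t) = (1 + t) - 2 = -1 + t)
w = 266 (w = -2 + 268 = 266)
y(M(-1), 7)*w = (-1 + 7)*266 = 6*266 = 1596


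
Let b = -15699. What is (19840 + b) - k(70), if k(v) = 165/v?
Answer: 57941/14 ≈ 4138.6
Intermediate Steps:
(19840 + b) - k(70) = (19840 - 15699) - 165/70 = 4141 - 165/70 = 4141 - 1*33/14 = 4141 - 33/14 = 57941/14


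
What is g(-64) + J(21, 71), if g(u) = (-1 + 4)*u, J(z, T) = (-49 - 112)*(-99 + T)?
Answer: 4316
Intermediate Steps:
J(z, T) = 15939 - 161*T (J(z, T) = -161*(-99 + T) = 15939 - 161*T)
g(u) = 3*u
g(-64) + J(21, 71) = 3*(-64) + (15939 - 161*71) = -192 + (15939 - 11431) = -192 + 4508 = 4316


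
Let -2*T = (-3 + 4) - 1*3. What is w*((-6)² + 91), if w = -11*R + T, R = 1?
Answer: -1270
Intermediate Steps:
T = 1 (T = -((-3 + 4) - 1*3)/2 = -(1 - 3)/2 = -½*(-2) = 1)
w = -10 (w = -11*1 + 1 = -11 + 1 = -10)
w*((-6)² + 91) = -10*((-6)² + 91) = -10*(36 + 91) = -10*127 = -1270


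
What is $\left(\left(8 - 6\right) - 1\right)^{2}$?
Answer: $1$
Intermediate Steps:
$\left(\left(8 - 6\right) - 1\right)^{2} = \left(2 - 1\right)^{2} = 1^{2} = 1$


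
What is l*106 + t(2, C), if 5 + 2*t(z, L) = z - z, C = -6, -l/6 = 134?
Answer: -170453/2 ≈ -85227.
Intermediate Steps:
l = -804 (l = -6*134 = -804)
t(z, L) = -5/2 (t(z, L) = -5/2 + (z - z)/2 = -5/2 + (1/2)*0 = -5/2 + 0 = -5/2)
l*106 + t(2, C) = -804*106 - 5/2 = -85224 - 5/2 = -170453/2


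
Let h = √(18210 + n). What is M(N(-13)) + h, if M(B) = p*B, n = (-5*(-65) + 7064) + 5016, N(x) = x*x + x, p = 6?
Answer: 936 + √30615 ≈ 1111.0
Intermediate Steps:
N(x) = x + x² (N(x) = x² + x = x + x²)
n = 12405 (n = (325 + 7064) + 5016 = 7389 + 5016 = 12405)
M(B) = 6*B
h = √30615 (h = √(18210 + 12405) = √30615 ≈ 174.97)
M(N(-13)) + h = 6*(-13*(1 - 13)) + √30615 = 6*(-13*(-12)) + √30615 = 6*156 + √30615 = 936 + √30615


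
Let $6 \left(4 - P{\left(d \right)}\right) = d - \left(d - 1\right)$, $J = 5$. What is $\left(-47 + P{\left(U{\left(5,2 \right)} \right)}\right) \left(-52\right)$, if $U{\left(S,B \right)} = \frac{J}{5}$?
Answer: $\frac{6734}{3} \approx 2244.7$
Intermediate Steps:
$U{\left(S,B \right)} = 1$ ($U{\left(S,B \right)} = \frac{5}{5} = 5 \cdot \frac{1}{5} = 1$)
$P{\left(d \right)} = \frac{23}{6}$ ($P{\left(d \right)} = 4 - \frac{d - \left(d - 1\right)}{6} = 4 - \frac{d - \left(-1 + d\right)}{6} = 4 - \frac{1}{6} = \frac{23}{6}$)
$\left(-47 + P{\left(U{\left(5,2 \right)} \right)}\right) \left(-52\right) = \left(-47 + \frac{23}{6}\right) \left(-52\right) = \left(- \frac{259}{6}\right) \left(-52\right) = \frac{6734}{3}$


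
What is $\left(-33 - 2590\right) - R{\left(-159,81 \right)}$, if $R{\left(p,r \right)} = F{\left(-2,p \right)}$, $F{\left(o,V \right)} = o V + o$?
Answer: $-2939$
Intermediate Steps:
$F{\left(o,V \right)} = o + V o$ ($F{\left(o,V \right)} = V o + o = o + V o$)
$R{\left(p,r \right)} = -2 - 2 p$ ($R{\left(p,r \right)} = - 2 \left(1 + p\right) = -2 - 2 p$)
$\left(-33 - 2590\right) - R{\left(-159,81 \right)} = \left(-33 - 2590\right) - \left(-2 - -318\right) = \left(-33 - 2590\right) - \left(-2 + 318\right) = -2623 - 316 = -2939$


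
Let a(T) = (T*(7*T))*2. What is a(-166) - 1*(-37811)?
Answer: 423595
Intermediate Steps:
a(T) = 14*T**2 (a(T) = (7*T**2)*2 = 14*T**2)
a(-166) - 1*(-37811) = 14*(-166)**2 - 1*(-37811) = 14*27556 + 37811 = 385784 + 37811 = 423595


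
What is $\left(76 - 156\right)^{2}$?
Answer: $6400$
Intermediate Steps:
$\left(76 - 156\right)^{2} = \left(-80\right)^{2} = 6400$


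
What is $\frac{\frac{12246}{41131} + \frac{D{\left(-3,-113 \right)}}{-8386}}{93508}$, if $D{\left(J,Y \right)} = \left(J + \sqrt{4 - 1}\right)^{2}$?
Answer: $\frac{12775173}{4031650789691} + \frac{3 \sqrt{3}}{392079044} \approx 3.182 \cdot 10^{-6}$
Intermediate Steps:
$D{\left(J,Y \right)} = \left(J + \sqrt{3}\right)^{2}$
$\frac{\frac{12246}{41131} + \frac{D{\left(-3,-113 \right)}}{-8386}}{93508} = \frac{\frac{12246}{41131} + \frac{\left(-3 + \sqrt{3}\right)^{2}}{-8386}}{93508} = \left(12246 \cdot \frac{1}{41131} + \left(-3 + \sqrt{3}\right)^{2} \left(- \frac{1}{8386}\right)\right) \frac{1}{93508} = \left(\frac{12246}{41131} - \frac{\left(-3 + \sqrt{3}\right)^{2}}{8386}\right) \frac{1}{93508} = \frac{6123}{1923038774} - \frac{\left(-3 + \sqrt{3}\right)^{2}}{784158088}$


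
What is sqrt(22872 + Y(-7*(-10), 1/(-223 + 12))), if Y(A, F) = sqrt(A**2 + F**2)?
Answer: sqrt(1018284312 + 211*sqrt(218152901))/211 ≈ 151.47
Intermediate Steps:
sqrt(22872 + Y(-7*(-10), 1/(-223 + 12))) = sqrt(22872 + sqrt((-7*(-10))**2 + (1/(-223 + 12))**2)) = sqrt(22872 + sqrt(70**2 + (1/(-211))**2)) = sqrt(22872 + sqrt(4900 + (-1/211)**2)) = sqrt(22872 + sqrt(4900 + 1/44521)) = sqrt(22872 + sqrt(218152901/44521)) = sqrt(22872 + sqrt(218152901)/211)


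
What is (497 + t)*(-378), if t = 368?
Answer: -326970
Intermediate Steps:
(497 + t)*(-378) = (497 + 368)*(-378) = 865*(-378) = -326970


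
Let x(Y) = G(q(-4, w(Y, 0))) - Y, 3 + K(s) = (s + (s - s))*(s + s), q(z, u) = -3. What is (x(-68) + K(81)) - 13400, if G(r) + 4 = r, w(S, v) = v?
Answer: -220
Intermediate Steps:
K(s) = -3 + 2*s**2 (K(s) = -3 + (s + (s - s))*(s + s) = -3 + (s + 0)*(2*s) = -3 + s*(2*s) = -3 + 2*s**2)
G(r) = -4 + r
x(Y) = -7 - Y (x(Y) = (-4 - 3) - Y = -7 - Y)
(x(-68) + K(81)) - 13400 = ((-7 - 1*(-68)) + (-3 + 2*81**2)) - 13400 = ((-7 + 68) + (-3 + 2*6561)) - 13400 = (61 + (-3 + 13122)) - 13400 = (61 + 13119) - 13400 = 13180 - 13400 = -220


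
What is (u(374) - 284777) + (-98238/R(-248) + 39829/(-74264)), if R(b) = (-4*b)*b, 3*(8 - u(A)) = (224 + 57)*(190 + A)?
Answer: -385496520715635/1141883264 ≈ -3.3760e+5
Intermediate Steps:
u(A) = -53366/3 - 281*A/3 (u(A) = 8 - (224 + 57)*(190 + A)/3 = 8 - 281*(190 + A)/3 = 8 - (53390 + 281*A)/3 = 8 + (-53390/3 - 281*A/3) = -53366/3 - 281*A/3)
R(b) = -4*b**2
(u(374) - 284777) + (-98238/R(-248) + 39829/(-74264)) = ((-53366/3 - 281/3*374) - 284777) + (-98238/((-4*(-248)**2)) + 39829/(-74264)) = ((-53366/3 - 105094/3) - 284777) + (-98238/((-4*61504)) + 39829*(-1/74264)) = (-52820 - 284777) + (-98238/(-246016) - 39829/74264) = -337597 + (-98238*(-1/246016) - 39829/74264) = -337597 + (49119/123008 - 39829/74264) = -337597 - 156439027/1141883264 = -385496520715635/1141883264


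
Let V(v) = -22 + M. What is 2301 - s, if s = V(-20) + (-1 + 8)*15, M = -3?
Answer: 2221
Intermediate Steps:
V(v) = -25 (V(v) = -22 - 3 = -25)
s = 80 (s = -25 + (-1 + 8)*15 = -25 + 7*15 = -25 + 105 = 80)
2301 - s = 2301 - 1*80 = 2301 - 80 = 2221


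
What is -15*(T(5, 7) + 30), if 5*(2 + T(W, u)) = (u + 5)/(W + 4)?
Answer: -424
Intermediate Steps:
T(W, u) = -2 + (5 + u)/(5*(4 + W)) (T(W, u) = -2 + ((u + 5)/(W + 4))/5 = -2 + ((5 + u)/(4 + W))/5 = -2 + (5 + u)/(5*(4 + W)))
-15*(T(5, 7) + 30) = -15*((-35 + 7 - 10*5)/(5*(4 + 5)) + 30) = -15*((⅕)*(-35 + 7 - 50)/9 + 30) = -15*((⅕)*(⅑)*(-78) + 30) = -15*(-26/15 + 30) = -15*424/15 = -424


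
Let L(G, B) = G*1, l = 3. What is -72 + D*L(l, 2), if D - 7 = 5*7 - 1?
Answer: 51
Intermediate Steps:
L(G, B) = G
D = 41 (D = 7 + (5*7 - 1) = 7 + (35 - 1) = 7 + 34 = 41)
-72 + D*L(l, 2) = -72 + 41*3 = -72 + 123 = 51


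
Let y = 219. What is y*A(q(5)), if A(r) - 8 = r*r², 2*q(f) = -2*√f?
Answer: 1752 - 1095*√5 ≈ -696.49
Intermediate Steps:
q(f) = -√f (q(f) = (-2*√f)/2 = -√f)
A(r) = 8 + r³ (A(r) = 8 + r*r² = 8 + r³)
y*A(q(5)) = 219*(8 + (-√5)³) = 219*(8 - 5*√5) = 1752 - 1095*√5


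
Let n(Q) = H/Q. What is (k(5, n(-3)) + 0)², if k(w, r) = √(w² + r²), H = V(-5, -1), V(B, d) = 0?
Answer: 25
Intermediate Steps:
H = 0
n(Q) = 0 (n(Q) = 0/Q = 0)
k(w, r) = √(r² + w²)
(k(5, n(-3)) + 0)² = (√(0² + 5²) + 0)² = (√(0 + 25) + 0)² = (√25 + 0)² = (5 + 0)² = 5² = 25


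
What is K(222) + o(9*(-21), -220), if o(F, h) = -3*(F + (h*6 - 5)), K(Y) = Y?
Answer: 4764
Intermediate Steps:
o(F, h) = 15 - 18*h - 3*F (o(F, h) = -3*(F + (6*h - 5)) = -3*(F + (-5 + 6*h)) = -3*(-5 + F + 6*h) = 15 - 18*h - 3*F)
K(222) + o(9*(-21), -220) = 222 + (15 - 18*(-220) - 27*(-21)) = 222 + (15 + 3960 - 3*(-189)) = 222 + (15 + 3960 + 567) = 222 + 4542 = 4764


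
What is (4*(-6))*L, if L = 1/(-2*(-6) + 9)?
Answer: -8/7 ≈ -1.1429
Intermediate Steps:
L = 1/21 (L = 1/(12 + 9) = 1/21 ≈ 0.047619)
(4*(-6))*L = (4*(-6))*(1/21) = -24*1/21 = -8/7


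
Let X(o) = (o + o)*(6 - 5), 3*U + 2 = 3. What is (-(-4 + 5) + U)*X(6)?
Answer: -8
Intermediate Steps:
U = ⅓ (U = -⅔ + (⅓)*3 = -⅔ + 1 = ⅓ ≈ 0.33333)
X(o) = 2*o (X(o) = (2*o)*1 = 2*o)
(-(-4 + 5) + U)*X(6) = (-(-4 + 5) + ⅓)*(2*6) = (-1*1 + ⅓)*12 = (-1 + ⅓)*12 = -⅔*12 = -8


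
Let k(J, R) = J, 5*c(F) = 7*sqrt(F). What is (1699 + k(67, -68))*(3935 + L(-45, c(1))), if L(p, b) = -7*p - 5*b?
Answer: 7493138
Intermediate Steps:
c(F) = 7*sqrt(F)/5 (c(F) = (7*sqrt(F))/5 = 7*sqrt(F)/5)
(1699 + k(67, -68))*(3935 + L(-45, c(1))) = (1699 + 67)*(3935 + (-7*(-45) - 7*sqrt(1))) = 1766*(3935 + (315 - 7)) = 1766*(3935 + 308) = 1766*4243 = 7493138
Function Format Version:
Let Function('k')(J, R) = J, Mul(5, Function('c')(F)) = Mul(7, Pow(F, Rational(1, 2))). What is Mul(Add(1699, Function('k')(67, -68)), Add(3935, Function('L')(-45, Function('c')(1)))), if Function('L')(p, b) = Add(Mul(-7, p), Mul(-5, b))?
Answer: 7493138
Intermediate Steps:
Function('c')(F) = Mul(Rational(7, 5), Pow(F, Rational(1, 2))) (Function('c')(F) = Mul(Rational(1, 5), Mul(7, Pow(F, Rational(1, 2)))) = Mul(Rational(7, 5), Pow(F, Rational(1, 2))))
Mul(Add(1699, Function('k')(67, -68)), Add(3935, Function('L')(-45, Function('c')(1)))) = Mul(Add(1699, 67), Add(3935, Add(Mul(-7, -45), Mul(-5, Mul(Rational(7, 5), Pow(1, Rational(1, 2))))))) = Mul(1766, Add(3935, Add(315, Mul(-5, Mul(Rational(7, 5), 1))))) = Mul(1766, Add(3935, Add(315, Mul(-5, Rational(7, 5))))) = Mul(1766, Add(3935, Add(315, -7))) = Mul(1766, Add(3935, 308)) = Mul(1766, 4243) = 7493138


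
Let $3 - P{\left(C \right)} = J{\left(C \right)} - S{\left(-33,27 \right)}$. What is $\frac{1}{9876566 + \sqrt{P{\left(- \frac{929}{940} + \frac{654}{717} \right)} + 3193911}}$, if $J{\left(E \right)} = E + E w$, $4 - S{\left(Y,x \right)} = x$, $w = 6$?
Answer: $\frac{2218869317560}{21914808542716627123} - \frac{2 \sqrt{40300615668725105}}{21914808542716627123} \approx 1.0123 \cdot 10^{-7}$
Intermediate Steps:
$S{\left(Y,x \right)} = 4 - x$
$J{\left(E \right)} = 7 E$ ($J{\left(E \right)} = E + E 6 = E + 6 E = 7 E$)
$P{\left(C \right)} = -20 - 7 C$ ($P{\left(C \right)} = 3 - \left(7 C - \left(4 - 27\right)\right) = 3 - \left(7 C - -23\right) = 3 - \left(7 C + 23\right) = 3 - \left(23 + 7 C\right) = -20 - 7 C$)
$\frac{1}{9876566 + \sqrt{P{\left(- \frac{929}{940} + \frac{654}{717} \right)} + 3193911}} = \frac{1}{9876566 + \sqrt{\left(-20 - 7 \left(- \frac{929}{940} + \frac{654}{717}\right)\right) + 3193911}} = \frac{1}{9876566 + \sqrt{\left(-20 - 7 \left(\left(-929\right) \frac{1}{940} + 654 \cdot \frac{1}{717}\right)\right) + 3193911}} = \frac{1}{9876566 + \sqrt{\left(-20 - 7 \left(- \frac{929}{940} + \frac{218}{239}\right)\right) + 3193911}} = \frac{1}{9876566 + \sqrt{\left(-20 - - \frac{119777}{224660}\right) + 3193911}} = \frac{1}{9876566 + \sqrt{\left(-20 + \frac{119777}{224660}\right) + 3193911}} = \frac{1}{9876566 + \sqrt{- \frac{4373423}{224660} + 3193911}} = \frac{1}{9876566 + \sqrt{\frac{717539671837}{224660}}} = \frac{1}{9876566 + \frac{\sqrt{40300615668725105}}{112330}}$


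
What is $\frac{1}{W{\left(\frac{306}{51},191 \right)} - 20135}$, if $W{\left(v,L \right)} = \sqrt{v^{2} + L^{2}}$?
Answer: $- \frac{20135}{405381708} - \frac{53 \sqrt{13}}{405381708} \approx -5.0141 \cdot 10^{-5}$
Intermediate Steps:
$W{\left(v,L \right)} = \sqrt{L^{2} + v^{2}}$
$\frac{1}{W{\left(\frac{306}{51},191 \right)} - 20135} = \frac{1}{\sqrt{191^{2} + \left(\frac{306}{51}\right)^{2}} - 20135} = \frac{1}{\sqrt{36481 + \left(306 \cdot \frac{1}{51}\right)^{2}} - 20135} = \frac{1}{\sqrt{36481 + 6^{2}} - 20135} = \frac{1}{\sqrt{36481 + 36} - 20135} = \frac{1}{\sqrt{36517} - 20135} = \frac{1}{53 \sqrt{13} - 20135} = \frac{1}{-20135 + 53 \sqrt{13}}$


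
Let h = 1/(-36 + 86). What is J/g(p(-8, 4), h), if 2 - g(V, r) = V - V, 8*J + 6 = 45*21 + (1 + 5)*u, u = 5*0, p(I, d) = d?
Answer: 939/16 ≈ 58.688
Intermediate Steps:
u = 0
h = 1/50 ≈ 0.020000
J = 939/8 (J = -¾ + (45*21 + (1 + 5)*0)/8 = -¾ + (945 + 6*0)/8 = -¾ + (945 + 0)/8 = -¾ + (⅛)*945 = -¾ + 945/8 = 939/8 ≈ 117.38)
g(V, r) = 2 (g(V, r) = 2 - (V - V) = 2 - 1*0 = 2 + 0 = 2)
J/g(p(-8, 4), h) = (939/8)/2 = (939/8)*(½) = 939/16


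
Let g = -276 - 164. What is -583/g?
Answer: 53/40 ≈ 1.3250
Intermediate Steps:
g = -440
-583/g = -583/(-440) = -583*(-1/440) = 53/40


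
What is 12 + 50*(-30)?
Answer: -1488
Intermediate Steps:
12 + 50*(-30) = 12 - 1500 = -1488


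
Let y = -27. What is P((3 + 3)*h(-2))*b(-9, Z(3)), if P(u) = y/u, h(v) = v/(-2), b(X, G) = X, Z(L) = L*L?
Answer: 81/2 ≈ 40.500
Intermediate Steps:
Z(L) = L**2
h(v) = -v/2 (h(v) = v*(-1/2) = -v/2)
P(u) = -27/u
P((3 + 3)*h(-2))*b(-9, Z(3)) = -27/(3 + 3)*(-9) = -27/(6*1)*(-9) = -27/6*(-9) = -27*1/6*(-9) = -9/2*(-9) = 81/2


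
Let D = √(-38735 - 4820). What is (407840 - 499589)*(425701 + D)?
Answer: -39057641049 - 91749*I*√43555 ≈ -3.9058e+10 - 1.9148e+7*I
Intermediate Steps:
D = I*√43555 (D = √(-43555) = I*√43555 ≈ 208.7*I)
(407840 - 499589)*(425701 + D) = (407840 - 499589)*(425701 + I*√43555) = -91749*(425701 + I*√43555) = -39057641049 - 91749*I*√43555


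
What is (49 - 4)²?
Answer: 2025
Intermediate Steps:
(49 - 4)² = 45² = 2025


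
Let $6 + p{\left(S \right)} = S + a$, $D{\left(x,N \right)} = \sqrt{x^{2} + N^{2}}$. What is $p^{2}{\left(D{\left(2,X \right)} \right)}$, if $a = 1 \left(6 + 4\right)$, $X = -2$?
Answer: $24 + 16 \sqrt{2} \approx 46.627$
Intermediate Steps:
$D{\left(x,N \right)} = \sqrt{N^{2} + x^{2}}$
$a = 10$ ($a = 1 \cdot 10 = 10$)
$p{\left(S \right)} = 4 + S$ ($p{\left(S \right)} = -6 + \left(S + 10\right) = -6 + \left(10 + S\right) = 4 + S$)
$p^{2}{\left(D{\left(2,X \right)} \right)} = \left(4 + \sqrt{\left(-2\right)^{2} + 2^{2}}\right)^{2} = \left(4 + \sqrt{4 + 4}\right)^{2} = \left(4 + \sqrt{8}\right)^{2} = \left(4 + 2 \sqrt{2}\right)^{2}$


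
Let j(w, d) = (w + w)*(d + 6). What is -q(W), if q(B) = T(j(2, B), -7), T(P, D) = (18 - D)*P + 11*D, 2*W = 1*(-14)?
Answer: 177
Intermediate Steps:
W = -7 (W = (1*(-14))/2 = (½)*(-14) = -7)
j(w, d) = 2*w*(6 + d) (j(w, d) = (2*w)*(6 + d) = 2*w*(6 + d))
T(P, D) = 11*D + P*(18 - D) (T(P, D) = P*(18 - D) + 11*D = 11*D + P*(18 - D))
q(B) = 523 + 100*B (q(B) = 11*(-7) + 18*(2*2*(6 + B)) - 1*(-7)*2*2*(6 + B) = -77 + 18*(24 + 4*B) - 1*(-7)*(24 + 4*B) = -77 + (432 + 72*B) + (168 + 28*B) = 523 + 100*B)
-q(W) = -(523 + 100*(-7)) = -(523 - 700) = -1*(-177) = 177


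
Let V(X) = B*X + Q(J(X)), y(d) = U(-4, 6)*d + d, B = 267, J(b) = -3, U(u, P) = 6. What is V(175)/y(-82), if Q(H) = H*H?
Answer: -23367/287 ≈ -81.418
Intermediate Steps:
Q(H) = H²
y(d) = 7*d (y(d) = 6*d + d = 7*d)
V(X) = 9 + 267*X (V(X) = 267*X + (-3)² = 267*X + 9 = 9 + 267*X)
V(175)/y(-82) = (9 + 267*175)/((7*(-82))) = (9 + 46725)/(-574) = 46734*(-1/574) = -23367/287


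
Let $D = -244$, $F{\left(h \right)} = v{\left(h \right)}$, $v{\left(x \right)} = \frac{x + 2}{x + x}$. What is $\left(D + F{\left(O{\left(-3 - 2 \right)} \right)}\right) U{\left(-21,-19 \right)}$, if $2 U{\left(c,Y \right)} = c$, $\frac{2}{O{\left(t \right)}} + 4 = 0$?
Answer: $\frac{10311}{4} \approx 2577.8$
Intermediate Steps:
$O{\left(t \right)} = - \frac{1}{2}$ ($O{\left(t \right)} = \frac{2}{-4 + 0} = \frac{2}{-4} = 2 \left(- \frac{1}{4}\right) = - \frac{1}{2}$)
$v{\left(x \right)} = \frac{2 + x}{2 x}$
$F{\left(h \right)} = \frac{2 + h}{2 h}$
$U{\left(c,Y \right)} = \frac{c}{2}$
$\left(D + F{\left(O{\left(-3 - 2 \right)} \right)}\right) U{\left(-21,-19 \right)} = \left(-244 + \frac{2 - \frac{1}{2}}{2 \left(- \frac{1}{2}\right)}\right) \frac{1}{2} \left(-21\right) = \left(-244 + \frac{1}{2} \left(-2\right) \frac{3}{2}\right) \left(- \frac{21}{2}\right) = \left(-244 - \frac{3}{2}\right) \left(- \frac{21}{2}\right) = \left(- \frac{491}{2}\right) \left(- \frac{21}{2}\right) = \frac{10311}{4}$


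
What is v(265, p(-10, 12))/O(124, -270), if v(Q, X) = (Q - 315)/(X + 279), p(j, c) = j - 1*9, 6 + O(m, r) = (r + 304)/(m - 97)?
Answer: 135/3328 ≈ 0.040565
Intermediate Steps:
O(m, r) = -6 + (304 + r)/(-97 + m) (O(m, r) = -6 + (r + 304)/(m - 97) = -6 + (304 + r)/(-97 + m))
p(j, c) = -9 + j (p(j, c) = j - 9 = -9 + j)
v(Q, X) = (-315 + Q)/(279 + X)
v(265, p(-10, 12))/O(124, -270) = ((-315 + 265)/(279 + (-9 - 10)))/(((886 - 270 - 6*124)/(-97 + 124))) = (-50/(279 - 19))/(((886 - 270 - 744)/27)) = (-50/260)/(((1/27)*(-128))) = ((1/260)*(-50))/(-128/27) = -5/26*(-27/128) = 135/3328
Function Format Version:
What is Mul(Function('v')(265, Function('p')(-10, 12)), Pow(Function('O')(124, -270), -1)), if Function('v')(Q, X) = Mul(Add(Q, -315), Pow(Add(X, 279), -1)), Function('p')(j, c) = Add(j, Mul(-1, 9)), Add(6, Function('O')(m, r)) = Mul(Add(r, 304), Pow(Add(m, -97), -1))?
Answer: Rational(135, 3328) ≈ 0.040565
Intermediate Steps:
Function('O')(m, r) = Add(-6, Mul(Pow(Add(-97, m), -1), Add(304, r))) (Function('O')(m, r) = Add(-6, Mul(Add(r, 304), Pow(Add(m, -97), -1))) = Add(-6, Mul(Add(304, r), Pow(Add(-97, m), -1))) = Add(-6, Mul(Pow(Add(-97, m), -1), Add(304, r))))
Function('p')(j, c) = Add(-9, j) (Function('p')(j, c) = Add(j, -9) = Add(-9, j))
Function('v')(Q, X) = Mul(Pow(Add(279, X), -1), Add(-315, Q)) (Function('v')(Q, X) = Mul(Add(-315, Q), Pow(Add(279, X), -1)) = Mul(Pow(Add(279, X), -1), Add(-315, Q)))
Mul(Function('v')(265, Function('p')(-10, 12)), Pow(Function('O')(124, -270), -1)) = Mul(Mul(Pow(Add(279, Add(-9, -10)), -1), Add(-315, 265)), Pow(Mul(Pow(Add(-97, 124), -1), Add(886, -270, Mul(-6, 124))), -1)) = Mul(Mul(Pow(Add(279, -19), -1), -50), Pow(Mul(Pow(27, -1), Add(886, -270, -744)), -1)) = Mul(Mul(Pow(260, -1), -50), Pow(Mul(Rational(1, 27), -128), -1)) = Mul(Mul(Rational(1, 260), -50), Pow(Rational(-128, 27), -1)) = Mul(Rational(-5, 26), Rational(-27, 128)) = Rational(135, 3328)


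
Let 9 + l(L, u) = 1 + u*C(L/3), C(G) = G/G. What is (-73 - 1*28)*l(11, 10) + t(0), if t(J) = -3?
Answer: -205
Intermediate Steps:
C(G) = 1
l(L, u) = -8 + u (l(L, u) = -9 + (1 + u*1) = -9 + (1 + u) = -8 + u)
(-73 - 1*28)*l(11, 10) + t(0) = (-73 - 1*28)*(-8 + 10) - 3 = (-73 - 28)*2 - 3 = -101*2 - 3 = -202 - 3 = -205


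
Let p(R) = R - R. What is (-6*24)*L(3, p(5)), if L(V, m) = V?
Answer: -432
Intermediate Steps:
p(R) = 0
(-6*24)*L(3, p(5)) = -6*24*3 = -144*3 = -432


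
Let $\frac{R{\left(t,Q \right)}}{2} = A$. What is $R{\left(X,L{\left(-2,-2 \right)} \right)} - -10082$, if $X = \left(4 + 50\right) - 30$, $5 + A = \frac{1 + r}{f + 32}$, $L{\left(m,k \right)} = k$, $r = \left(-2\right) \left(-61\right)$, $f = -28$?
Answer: $\frac{20267}{2} \approx 10134.0$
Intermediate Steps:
$r = 122$
$A = \frac{103}{4}$ ($A = -5 + \frac{1 + 122}{-28 + 32} = -5 + \frac{123}{4} = \frac{103}{4} \approx 25.75$)
$X = 24$ ($X = 54 - 30 = 24$)
$R{\left(t,Q \right)} = \frac{103}{2}$ ($R{\left(t,Q \right)} = 2 \cdot \frac{103}{4} = \frac{103}{2}$)
$R{\left(X,L{\left(-2,-2 \right)} \right)} - -10082 = \frac{103}{2} - -10082 = \frac{103}{2} + 10082 = \frac{20267}{2}$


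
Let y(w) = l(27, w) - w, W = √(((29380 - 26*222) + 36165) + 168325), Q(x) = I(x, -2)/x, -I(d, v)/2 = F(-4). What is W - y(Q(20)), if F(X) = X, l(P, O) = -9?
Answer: 47/5 + √228098 ≈ 487.00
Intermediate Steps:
I(d, v) = 8 (I(d, v) = -2*(-4) = 8)
Q(x) = 8/x
W = √228098 (W = √(((29380 - 5772) + 36165) + 168325) = √((23608 + 36165) + 168325) = √(59773 + 168325) = √228098 ≈ 477.60)
y(w) = -9 - w
W - y(Q(20)) = √228098 - (-9 - 8/20) = √228098 - (-9 - 1*⅖) = √228098 - (-9 - ⅖) = √228098 - 1*(-47/5) = √228098 + 47/5 = 47/5 + √228098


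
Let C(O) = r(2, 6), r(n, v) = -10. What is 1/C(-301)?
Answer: -⅒ ≈ -0.10000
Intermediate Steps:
C(O) = -10
1/C(-301) = 1/(-10) = -⅒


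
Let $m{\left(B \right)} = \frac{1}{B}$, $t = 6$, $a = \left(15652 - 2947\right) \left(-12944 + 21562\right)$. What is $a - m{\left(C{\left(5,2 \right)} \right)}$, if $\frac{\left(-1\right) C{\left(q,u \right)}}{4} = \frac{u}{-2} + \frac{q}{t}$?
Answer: $\frac{218983377}{2} \approx 1.0949 \cdot 10^{8}$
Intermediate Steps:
$a = 109491690$ ($a = 12705 \cdot 8618 = 109491690$)
$C{\left(q,u \right)} = 2 u - \frac{2 q}{3}$ ($C{\left(q,u \right)} = - 4 \left(\frac{u}{-2} + \frac{q}{6}\right) = - 4 \left(u \left(- \frac{1}{2}\right) + q \frac{1}{6}\right) = - 4 \left(- \frac{u}{2} + \frac{q}{6}\right) = 2 u - \frac{2 q}{3}$)
$a - m{\left(C{\left(5,2 \right)} \right)} = 109491690 - \frac{1}{2 \cdot 2 - \frac{10}{3}} = 109491690 - \frac{1}{4 - \frac{10}{3}} = 109491690 - \frac{1}{\frac{2}{3}} = 109491690 - \frac{3}{2} = \frac{218983377}{2}$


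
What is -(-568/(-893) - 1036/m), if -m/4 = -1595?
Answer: -674673/1424335 ≈ -0.47368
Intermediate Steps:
m = 6380 (m = -4*(-1595) = 6380)
-(-568/(-893) - 1036/m) = -(-568/(-893) - 1036/6380) = -(-568*(-1/893) - 1036*1/6380) = -(568/893 - 259/1595) = -1*674673/1424335 = -674673/1424335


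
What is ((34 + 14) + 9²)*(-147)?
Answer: -18963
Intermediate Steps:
((34 + 14) + 9²)*(-147) = (48 + 81)*(-147) = 129*(-147) = -18963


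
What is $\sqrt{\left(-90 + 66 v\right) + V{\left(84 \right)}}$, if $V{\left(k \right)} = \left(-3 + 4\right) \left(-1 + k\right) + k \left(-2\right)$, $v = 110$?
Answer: $\sqrt{7085} \approx 84.172$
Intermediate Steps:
$V{\left(k \right)} = -1 - k$ ($V{\left(k \right)} = 1 \left(-1 + k\right) - 2 k = \left(-1 + k\right) - 2 k = -1 - k$)
$\sqrt{\left(-90 + 66 v\right) + V{\left(84 \right)}} = \sqrt{\left(-90 + 66 \cdot 110\right) - 85} = \sqrt{\left(-90 + 7260\right) - 85} = \sqrt{7170 - 85} = \sqrt{7085}$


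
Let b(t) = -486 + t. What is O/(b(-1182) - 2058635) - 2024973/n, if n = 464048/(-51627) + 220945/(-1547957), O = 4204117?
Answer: 47630383407321299114882/214781606953075379 ≈ 2.2176e+5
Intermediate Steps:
n = -729733077451/79916376039 (n = 464048*(-1/51627) + 220945*(-1/1547957) = -464048/51627 - 220945/1547957 = -729733077451/79916376039 ≈ -9.1312)
O/(b(-1182) - 2058635) - 2024973/n = 4204117/((-486 - 1182) - 2058635) - 2024973/(-729733077451/79916376039) = 4204117/(-1668 - 2058635) - 2024973*(-79916376039/729733077451) = 4204117/(-2060303) + 161828503736821947/729733077451 = 4204117*(-1/2060303) + 161828503736821947/729733077451 = -4204117/2060303 + 161828503736821947/729733077451 = 47630383407321299114882/214781606953075379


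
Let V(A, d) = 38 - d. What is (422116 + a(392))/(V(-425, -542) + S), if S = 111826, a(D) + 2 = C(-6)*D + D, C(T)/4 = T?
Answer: 29507/8029 ≈ 3.6751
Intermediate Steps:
C(T) = 4*T
a(D) = -2 - 23*D (a(D) = -2 + ((4*(-6))*D + D) = -2 + (-24*D + D) = -2 - 23*D)
(422116 + a(392))/(V(-425, -542) + S) = (422116 + (-2 - 23*392))/((38 - 1*(-542)) + 111826) = (422116 + (-2 - 9016))/((38 + 542) + 111826) = (422116 - 9018)/(580 + 111826) = 413098/112406 = 413098*(1/112406) = 29507/8029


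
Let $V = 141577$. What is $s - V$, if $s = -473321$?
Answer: $-614898$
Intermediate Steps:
$s - V = -473321 - 141577 = -614898$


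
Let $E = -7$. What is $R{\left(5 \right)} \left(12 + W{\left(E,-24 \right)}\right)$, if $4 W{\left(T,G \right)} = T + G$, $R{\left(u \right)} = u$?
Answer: $\frac{85}{4} \approx 21.25$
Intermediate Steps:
$W{\left(T,G \right)} = \frac{G}{4} + \frac{T}{4}$ ($W{\left(T,G \right)} = \frac{T + G}{4} = \frac{G + T}{4} = \frac{G}{4} + \frac{T}{4}$)
$R{\left(5 \right)} \left(12 + W{\left(E,-24 \right)}\right) = 5 \left(12 + \left(\frac{1}{4} \left(-24\right) + \frac{1}{4} \left(-7\right)\right)\right) = 5 \left(12 - \frac{31}{4}\right) = 5 \cdot \frac{17}{4} = \frac{85}{4}$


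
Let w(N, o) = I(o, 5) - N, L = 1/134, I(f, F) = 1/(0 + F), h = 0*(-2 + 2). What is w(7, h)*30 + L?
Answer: -27335/134 ≈ -203.99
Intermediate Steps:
h = 0 (h = 0*0 = 0)
I(f, F) = 1/F
L = 1/134 ≈ 0.0074627
w(N, o) = 1/5 - N
w(7, h)*30 + L = (1/5 - 1*7)*30 + 1/134 = (1/5 - 7)*30 + 1/134 = -34/5*30 + 1/134 = -204 + 1/134 = -27335/134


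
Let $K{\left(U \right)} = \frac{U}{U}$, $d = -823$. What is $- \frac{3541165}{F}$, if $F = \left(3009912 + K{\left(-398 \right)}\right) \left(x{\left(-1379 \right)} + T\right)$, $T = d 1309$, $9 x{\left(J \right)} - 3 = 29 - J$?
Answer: $\frac{31870485}{29179156111376} \approx 1.0922 \cdot 10^{-6}$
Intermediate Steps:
$K{\left(U \right)} = 1$
$x{\left(J \right)} = \frac{32}{9} - \frac{J}{9}$ ($x{\left(J \right)} = \frac{1}{3} + \frac{29 - J}{9} = \frac{1}{3} - \left(- \frac{29}{9} + \frac{J}{9}\right) = \frac{32}{9} - \frac{J}{9}$)
$T = -1077307$ ($T = \left(-823\right) 1309 = -1077307$)
$F = - \frac{29179156111376}{9}$ ($F = \left(3009912 + 1\right) \left(\left(\frac{32}{9} - - \frac{1379}{9}\right) - 1077307\right) = 3009913 \left(\left(\frac{32}{9} + \frac{1379}{9}\right) - 1077307\right) = 3009913 \left(\frac{1411}{9} - 1077307\right) = 3009913 \left(- \frac{9694352}{9}\right) = - \frac{29179156111376}{9} \approx -3.2421 \cdot 10^{12}$)
$- \frac{3541165}{F} = - \frac{3541165}{- \frac{29179156111376}{9}} = \left(-3541165\right) \left(- \frac{9}{29179156111376}\right) = \frac{31870485}{29179156111376}$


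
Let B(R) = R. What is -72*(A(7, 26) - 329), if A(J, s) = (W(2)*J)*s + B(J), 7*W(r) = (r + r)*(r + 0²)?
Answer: 8208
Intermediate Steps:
W(r) = 2*r²/7 (W(r) = ((r + r)*(r + 0²))/7 = ((2*r)*(r + 0))/7 = ((2*r)*r)/7 = (2*r²)/7 = 2*r²/7)
A(J, s) = J + 8*J*s/7 (A(J, s) = (((2/7)*2²)*J)*s + J = (((2/7)*4)*J)*s + J = (8*J/7)*s + J = 8*J*s/7 + J = J + 8*J*s/7)
-72*(A(7, 26) - 329) = -72*((⅐)*7*(7 + 8*26) - 329) = -72*((⅐)*7*(7 + 208) - 329) = -72*((⅐)*7*215 - 329) = -72*(215 - 329) = -72*(-114) = 8208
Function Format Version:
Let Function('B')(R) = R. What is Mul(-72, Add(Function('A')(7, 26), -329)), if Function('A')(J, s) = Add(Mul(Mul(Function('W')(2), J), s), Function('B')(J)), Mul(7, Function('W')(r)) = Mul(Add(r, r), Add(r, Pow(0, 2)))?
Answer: 8208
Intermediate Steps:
Function('W')(r) = Mul(Rational(2, 7), Pow(r, 2)) (Function('W')(r) = Mul(Rational(1, 7), Mul(Add(r, r), Add(r, Pow(0, 2)))) = Mul(Rational(1, 7), Mul(Mul(2, r), Add(r, 0))) = Mul(Rational(1, 7), Mul(Mul(2, r), r)) = Mul(Rational(1, 7), Mul(2, Pow(r, 2))) = Mul(Rational(2, 7), Pow(r, 2)))
Function('A')(J, s) = Add(J, Mul(Rational(8, 7), J, s)) (Function('A')(J, s) = Add(Mul(Mul(Mul(Rational(2, 7), Pow(2, 2)), J), s), J) = Add(Mul(Mul(Mul(Rational(2, 7), 4), J), s), J) = Add(Mul(Mul(Rational(8, 7), J), s), J) = Add(Mul(Rational(8, 7), J, s), J) = Add(J, Mul(Rational(8, 7), J, s)))
Mul(-72, Add(Function('A')(7, 26), -329)) = Mul(-72, Add(Mul(Rational(1, 7), 7, Add(7, Mul(8, 26))), -329)) = Mul(-72, Add(Mul(Rational(1, 7), 7, Add(7, 208)), -329)) = Mul(-72, Add(Mul(Rational(1, 7), 7, 215), -329)) = Mul(-72, Add(215, -329)) = Mul(-72, -114) = 8208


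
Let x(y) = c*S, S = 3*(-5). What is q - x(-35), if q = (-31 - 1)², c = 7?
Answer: 1129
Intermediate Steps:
S = -15
x(y) = -105 (x(y) = 7*(-15) = -105)
q = 1024 (q = (-32)² = 1024)
q - x(-35) = 1024 - 1*(-105) = 1024 + 105 = 1129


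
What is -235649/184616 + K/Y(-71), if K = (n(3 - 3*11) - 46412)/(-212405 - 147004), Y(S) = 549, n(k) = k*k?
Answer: -989123567611/775055445048 ≈ -1.2762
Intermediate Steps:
n(k) = k**2
K = 45512/359409 (K = ((3 - 3*11)**2 - 46412)/(-212405 - 147004) = ((3 - 33)**2 - 46412)/(-359409) = ((-30)**2 - 46412)*(-1/359409) = (900 - 46412)*(-1/359409) = -45512*(-1/359409) = 45512/359409 ≈ 0.12663)
-235649/184616 + K/Y(-71) = -235649/184616 + (45512/359409)/549 = -235649*1/184616 + (45512/359409)*(1/549) = -235649/184616 + 45512/197315541 = -989123567611/775055445048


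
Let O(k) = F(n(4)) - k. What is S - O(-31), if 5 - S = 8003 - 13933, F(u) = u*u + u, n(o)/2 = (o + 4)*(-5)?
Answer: -416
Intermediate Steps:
n(o) = -40 - 10*o (n(o) = 2*((o + 4)*(-5)) = 2*((4 + o)*(-5)) = 2*(-20 - 5*o) = -40 - 10*o)
F(u) = u + u² (F(u) = u² + u = u + u²)
O(k) = 6320 - k (O(k) = (-40 - 10*4)*(1 + (-40 - 10*4)) - k = (-40 - 40)*(1 + (-40 - 40)) - k = -80*(1 - 80) - k = -80*(-79) - k = 6320 - k)
S = 5935 (S = 5 - (8003 - 13933) = 5 - 1*(-5930) = 5 + 5930 = 5935)
S - O(-31) = 5935 - (6320 - 1*(-31)) = 5935 - (6320 + 31) = 5935 - 1*6351 = 5935 - 6351 = -416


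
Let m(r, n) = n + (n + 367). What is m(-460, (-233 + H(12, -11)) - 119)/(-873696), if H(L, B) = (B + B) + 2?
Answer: 377/873696 ≈ 0.00043150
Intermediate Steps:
H(L, B) = 2 + 2*B (H(L, B) = 2*B + 2 = 2 + 2*B)
m(r, n) = 367 + 2*n (m(r, n) = n + (367 + n) = 367 + 2*n)
m(-460, (-233 + H(12, -11)) - 119)/(-873696) = (367 + 2*((-233 + (2 + 2*(-11))) - 119))/(-873696) = (367 + 2*((-233 + (2 - 22)) - 119))*(-1/873696) = (367 + 2*((-233 - 20) - 119))*(-1/873696) = (367 + 2*(-253 - 119))*(-1/873696) = (367 + 2*(-372))*(-1/873696) = (367 - 744)*(-1/873696) = -377*(-1/873696) = 377/873696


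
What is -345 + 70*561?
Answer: 38925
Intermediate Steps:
-345 + 70*561 = -345 + 39270 = 38925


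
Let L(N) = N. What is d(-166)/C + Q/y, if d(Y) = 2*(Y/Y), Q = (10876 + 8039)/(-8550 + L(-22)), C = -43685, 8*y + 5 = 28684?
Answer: -1775521744/2684840652445 ≈ -0.00066131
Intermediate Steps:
y = 28679/8 (y = -5/8 + (⅛)*28684 = -5/8 + 7171/2 = 28679/8 ≈ 3584.9)
Q = -18915/8572 (Q = (10876 + 8039)/(-8550 - 22) = 18915/(-8572) = 18915*(-1/8572) = -18915/8572 ≈ -2.2066)
d(Y) = 2 (d(Y) = 2*1 = 2)
d(-166)/C + Q/y = 2/(-43685) - 18915/(8572*28679/8) = 2*(-1/43685) - 18915/8572*8/28679 = -2/43685 - 37830/61459097 = -1775521744/2684840652445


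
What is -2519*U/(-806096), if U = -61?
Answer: -153659/806096 ≈ -0.19062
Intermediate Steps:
-2519*U/(-806096) = -2519*(-61)/(-806096) = 153659*(-1/806096) = -153659/806096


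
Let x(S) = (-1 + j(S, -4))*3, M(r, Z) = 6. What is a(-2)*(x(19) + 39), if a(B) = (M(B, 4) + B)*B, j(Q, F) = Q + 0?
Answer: -744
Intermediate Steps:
j(Q, F) = Q
a(B) = B*(6 + B) (a(B) = (6 + B)*B = B*(6 + B))
x(S) = -3 + 3*S (x(S) = (-1 + S)*3 = -3 + 3*S)
a(-2)*(x(19) + 39) = (-2*(6 - 2))*((-3 + 3*19) + 39) = (-2*4)*((-3 + 57) + 39) = -8*(54 + 39) = -8*93 = -744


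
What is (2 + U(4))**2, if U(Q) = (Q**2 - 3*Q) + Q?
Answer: 100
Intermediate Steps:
U(Q) = Q**2 - 2*Q
(2 + U(4))**2 = (2 + 4*(-2 + 4))**2 = (2 + 4*2)**2 = (2 + 8)**2 = 10**2 = 100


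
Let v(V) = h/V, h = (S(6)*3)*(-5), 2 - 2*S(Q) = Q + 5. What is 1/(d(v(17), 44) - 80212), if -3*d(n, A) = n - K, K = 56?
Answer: -102/8179855 ≈ -1.2470e-5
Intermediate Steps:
S(Q) = -3/2 - Q/2 (S(Q) = 1 - (Q + 5)/2 = 1 - (5 + Q)/2 = 1 + (-5/2 - Q/2) = -3/2 - Q/2)
h = 135/2 (h = ((-3/2 - 1/2*6)*3)*(-5) = ((-3/2 - 3)*3)*(-5) = -9/2*3*(-5) = -27/2*(-5) = 135/2 ≈ 67.500)
v(V) = 135/(2*V)
d(n, A) = 56/3 - n/3 (d(n, A) = -(n - 1*56)/3 = -(n - 56)/3 = -(-56 + n)/3 = 56/3 - n/3)
1/(d(v(17), 44) - 80212) = 1/((56/3 - 45/(2*17)) - 80212) = 1/((56/3 - 1/3*135/34) - 80212) = 1/((56/3 - 45/34) - 80212) = 1/(1769/102 - 80212) = 1/(-8179855/102) = -102/8179855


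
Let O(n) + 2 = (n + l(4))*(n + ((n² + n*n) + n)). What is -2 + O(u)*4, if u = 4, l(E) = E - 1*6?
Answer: 310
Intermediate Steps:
l(E) = -6 + E (l(E) = E - 6 = -6 + E)
O(n) = -2 + (-2 + n)*(2*n + 2*n²) (O(n) = -2 + (n + (-6 + 4))*(n + ((n² + n*n) + n)) = -2 + (n - 2)*(n + ((n² + n²) + n)) = -2 + (-2 + n)*(n + (2*n² + n)) = -2 + (-2 + n)*(n + (n + 2*n²)) = -2 + (-2 + n)*(2*n + 2*n²))
-2 + O(u)*4 = -2 + (-2 - 4*4 - 2*4² + 2*4³)*4 = -2 + (-2 - 16 - 2*16 + 2*64)*4 = -2 + (-2 - 16 - 32 + 128)*4 = -2 + 78*4 = -2 + 312 = 310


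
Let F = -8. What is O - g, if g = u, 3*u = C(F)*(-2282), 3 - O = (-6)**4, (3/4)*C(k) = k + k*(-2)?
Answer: 61387/9 ≈ 6820.8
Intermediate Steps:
C(k) = -4*k/3 (C(k) = 4*(k + k*(-2))/3 = 4*(k - 2*k)/3 = 4*(-k)/3 = -4*k/3)
O = -1293 (O = 3 - 1*(-6)**4 = 3 - 1*1296 = 3 - 1296 = -1293)
u = -73024/9 (u = (-4/3*(-8)*(-2282))/3 = ((32/3)*(-2282))/3 = (1/3)*(-73024/3) = -73024/9 ≈ -8113.8)
g = -73024/9 ≈ -8113.8
O - g = -1293 - 1*(-73024/9) = -1293 + 73024/9 = 61387/9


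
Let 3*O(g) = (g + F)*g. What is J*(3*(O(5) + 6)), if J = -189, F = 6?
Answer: -13797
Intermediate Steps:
O(g) = g*(6 + g)/3 (O(g) = ((g + 6)*g)/3 = ((6 + g)*g)/3 = (g*(6 + g))/3 = g*(6 + g)/3)
J*(3*(O(5) + 6)) = -567*((1/3)*5*(6 + 5) + 6) = -567*((1/3)*5*11 + 6) = -567*(55/3 + 6) = -567*73/3 = -189*73 = -13797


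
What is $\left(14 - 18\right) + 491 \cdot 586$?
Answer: $287722$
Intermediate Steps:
$\left(14 - 18\right) + 491 \cdot 586 = \left(14 - 18\right) + 287726 = -4 + 287726 = 287722$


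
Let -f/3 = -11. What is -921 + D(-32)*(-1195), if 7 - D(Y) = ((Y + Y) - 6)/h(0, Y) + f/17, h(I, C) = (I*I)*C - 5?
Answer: 165983/17 ≈ 9763.7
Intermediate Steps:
f = 33 (f = -3*(-11) = 33)
h(I, C) = -5 + C*I² (h(I, C) = I²*C - 5 = C*I² - 5 = -5 + C*I²)
D(Y) = 328/85 + 2*Y/5 (D(Y) = 7 - (((Y + Y) - 6)/(-5 + Y*0²) + 33/17) = 7 - ((2*Y - 6)/(-5 + Y*0) + 33*(1/17)) = 7 - ((-6 + 2*Y)/(-5 + 0) + 33/17) = 7 - ((-6 + 2*Y)/(-5) + 33/17) = 7 - ((-6 + 2*Y)*(-⅕) + 33/17) = 7 - ((6/5 - 2*Y/5) + 33/17) = 7 - (267/85 - 2*Y/5) = 7 + (-267/85 + 2*Y/5) = 328/85 + 2*Y/5)
-921 + D(-32)*(-1195) = -921 + (328/85 + (⅖)*(-32))*(-1195) = -921 + (328/85 - 64/5)*(-1195) = -921 - 152/17*(-1195) = -921 + 181640/17 = 165983/17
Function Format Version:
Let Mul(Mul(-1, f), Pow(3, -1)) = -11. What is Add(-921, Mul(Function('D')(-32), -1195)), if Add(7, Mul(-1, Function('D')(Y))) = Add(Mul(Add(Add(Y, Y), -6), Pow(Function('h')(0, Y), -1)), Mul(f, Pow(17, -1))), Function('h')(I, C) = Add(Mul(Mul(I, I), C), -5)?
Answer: Rational(165983, 17) ≈ 9763.7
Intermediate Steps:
f = 33 (f = Mul(-3, -11) = 33)
Function('h')(I, C) = Add(-5, Mul(C, Pow(I, 2))) (Function('h')(I, C) = Add(Mul(Pow(I, 2), C), -5) = Add(Mul(C, Pow(I, 2)), -5) = Add(-5, Mul(C, Pow(I, 2))))
Function('D')(Y) = Add(Rational(328, 85), Mul(Rational(2, 5), Y)) (Function('D')(Y) = Add(7, Mul(-1, Add(Mul(Add(Add(Y, Y), -6), Pow(Add(-5, Mul(Y, Pow(0, 2))), -1)), Mul(33, Pow(17, -1))))) = Add(7, Mul(-1, Add(Mul(Add(Mul(2, Y), -6), Pow(Add(-5, Mul(Y, 0)), -1)), Mul(33, Rational(1, 17))))) = Add(7, Mul(-1, Add(Mul(Add(-6, Mul(2, Y)), Pow(Add(-5, 0), -1)), Rational(33, 17)))) = Add(7, Mul(-1, Add(Mul(Add(-6, Mul(2, Y)), Pow(-5, -1)), Rational(33, 17)))) = Add(7, Mul(-1, Add(Mul(Add(-6, Mul(2, Y)), Rational(-1, 5)), Rational(33, 17)))) = Add(7, Mul(-1, Add(Add(Rational(6, 5), Mul(Rational(-2, 5), Y)), Rational(33, 17)))) = Add(7, Mul(-1, Add(Rational(267, 85), Mul(Rational(-2, 5), Y)))) = Add(7, Add(Rational(-267, 85), Mul(Rational(2, 5), Y))) = Add(Rational(328, 85), Mul(Rational(2, 5), Y)))
Add(-921, Mul(Function('D')(-32), -1195)) = Add(-921, Mul(Add(Rational(328, 85), Mul(Rational(2, 5), -32)), -1195)) = Add(-921, Mul(Add(Rational(328, 85), Rational(-64, 5)), -1195)) = Add(-921, Mul(Rational(-152, 17), -1195)) = Add(-921, Rational(181640, 17)) = Rational(165983, 17)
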